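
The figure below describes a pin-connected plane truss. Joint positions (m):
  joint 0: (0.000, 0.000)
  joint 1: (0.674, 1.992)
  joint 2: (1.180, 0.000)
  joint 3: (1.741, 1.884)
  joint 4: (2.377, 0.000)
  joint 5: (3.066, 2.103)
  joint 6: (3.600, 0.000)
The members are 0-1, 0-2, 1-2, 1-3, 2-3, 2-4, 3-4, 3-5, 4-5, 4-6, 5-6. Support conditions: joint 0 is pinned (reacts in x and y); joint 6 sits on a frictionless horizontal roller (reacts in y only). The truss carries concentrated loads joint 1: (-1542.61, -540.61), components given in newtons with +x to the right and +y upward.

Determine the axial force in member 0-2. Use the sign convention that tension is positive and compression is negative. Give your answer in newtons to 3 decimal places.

N=7 nodes, M=11 members, R=3 reactions → 2N=14, M+R=14
member 0 (0-1): L=2.1029, (cx,cy)=(0.3205,0.9472)
member 1 (0-2): L=1.1800, (cx,cy)=(1.0000,0.0000)
member 2 (1-2): L=2.0553, (cx,cy)=(0.2462,-0.9692)
member 3 (1-3): L=1.0725, (cx,cy)=(0.9949,-0.1007)
member 4 (2-3): L=1.9658, (cx,cy)=(0.2854,0.9584)
member 5 (2-4): L=1.1970, (cx,cy)=(1.0000,0.0000)
member 6 (3-4): L=1.9885, (cx,cy)=(0.3198,-0.9475)
member 7 (3-5): L=1.3430, (cx,cy)=(0.9866,0.1631)
member 8 (4-5): L=2.2130, (cx,cy)=(0.3113,0.9503)
member 9 (4-6): L=1.2230, (cx,cy)=(1.0000,0.0000)
member 10 (5-6): L=2.1697, (cx,cy)=(0.2461,-0.9692)
solve A·x = −loads:
  F[0-1] = -1364.9800 N (compression)
  F[0-2] = -1105.1281 N (compression)
  F[1-2] = +678.2845 N (tension)
  F[1-3] = +942.9296 N (tension)
  F[2-3] = -685.9331 N (compression)
  F[2-4] = -742.3797 N (compression)
  F[3-4] = +874.7734 N (tension)
  F[3-5] = +468.8627 N (tension)
  F[4-5] = -872.1701 N (compression)
  F[4-6] = -191.0423 N (compression)
  F[5-6] = +776.2395 N (tension)
  Rx@0 = +1542.6100 N
  Ry@0 = +1292.9733 N
  Ry@6 = -752.3633 N

-1105.128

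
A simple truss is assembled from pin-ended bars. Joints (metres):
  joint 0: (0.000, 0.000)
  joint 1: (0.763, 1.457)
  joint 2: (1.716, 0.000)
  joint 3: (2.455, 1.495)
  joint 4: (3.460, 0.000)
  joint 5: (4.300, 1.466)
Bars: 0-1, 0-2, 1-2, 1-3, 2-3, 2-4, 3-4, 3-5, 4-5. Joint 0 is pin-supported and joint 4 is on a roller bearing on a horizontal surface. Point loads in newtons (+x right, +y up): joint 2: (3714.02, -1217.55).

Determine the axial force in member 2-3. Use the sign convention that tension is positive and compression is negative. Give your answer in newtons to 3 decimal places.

691.441

N=6 nodes, M=9 members, R=3 reactions → 2N=12, M+R=12
member 0 (0-1): L=1.6447, (cx,cy)=(0.4639,0.8859)
member 1 (0-2): L=1.7160, (cx,cy)=(1.0000,0.0000)
member 2 (1-2): L=1.7410, (cx,cy)=(0.5474,-0.8369)
member 3 (1-3): L=1.6924, (cx,cy)=(0.9997,0.0225)
member 4 (2-3): L=1.6677, (cx,cy)=(0.4431,0.8965)
member 5 (2-4): L=1.7440, (cx,cy)=(1.0000,0.0000)
member 6 (3-4): L=1.8014, (cx,cy)=(0.5579,-0.8299)
member 7 (3-5): L=1.8452, (cx,cy)=(0.9999,-0.0157)
member 8 (4-5): L=1.6896, (cx,cy)=(0.4972,0.8677)
solve A·x = −loads:
  F[0-1] = -692.7599 N (compression)
  F[0-2] = +4035.4025 N (tension)
  F[1-2] = +714.2058 N (tension)
  F[1-3] = -712.5102 N (compression)
  F[2-3] = +691.4405 N (tension)
  F[2-4] = +405.9316 N (tension)
  F[3-4] = -727.6080 N (compression)
  F[3-5] = +0.0000 N (tension)
  F[4-5] = -0.0000 N (compression)
  Rx@0 = -3714.0200 N
  Ry@0 = +613.7015 N
  Ry@4 = +603.8485 N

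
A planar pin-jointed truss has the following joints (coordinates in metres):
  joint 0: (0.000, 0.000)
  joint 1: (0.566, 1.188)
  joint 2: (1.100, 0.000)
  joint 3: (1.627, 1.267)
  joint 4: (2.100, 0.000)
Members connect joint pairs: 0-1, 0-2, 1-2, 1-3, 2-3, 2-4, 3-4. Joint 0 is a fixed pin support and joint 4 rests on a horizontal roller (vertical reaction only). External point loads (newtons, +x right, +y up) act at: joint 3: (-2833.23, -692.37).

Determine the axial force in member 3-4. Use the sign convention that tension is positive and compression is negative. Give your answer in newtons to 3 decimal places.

1252.033

N=5 nodes, M=7 members, R=3 reactions → 2N=10, M+R=10
member 0 (0-1): L=1.3159, (cx,cy)=(0.4301,0.9028)
member 1 (0-2): L=1.1000, (cx,cy)=(1.0000,0.0000)
member 2 (1-2): L=1.3025, (cx,cy)=(0.4100,-0.9121)
member 3 (1-3): L=1.0639, (cx,cy)=(0.9972,0.0743)
member 4 (2-3): L=1.3722, (cx,cy)=(0.3840,0.9233)
member 5 (2-4): L=1.0000, (cx,cy)=(1.0000,0.0000)
member 6 (3-4): L=1.3524, (cx,cy)=(0.3497,-0.9368)
solve A·x = −loads:
  F[0-1] = -2066.2155 N (compression)
  F[0-2] = -1944.5289 N (compression)
  F[1-2] = +1908.6788 N (tension)
  F[1-3] = -1675.8504 N (compression)
  F[2-3] = -1885.4845 N (compression)
  F[2-4] = -437.8928 N (compression)
  F[3-4] = +1252.0326 N (tension)
  Rx@0 = +2833.2300 N
  Ry@0 = +1865.3302 N
  Ry@4 = -1172.9602 N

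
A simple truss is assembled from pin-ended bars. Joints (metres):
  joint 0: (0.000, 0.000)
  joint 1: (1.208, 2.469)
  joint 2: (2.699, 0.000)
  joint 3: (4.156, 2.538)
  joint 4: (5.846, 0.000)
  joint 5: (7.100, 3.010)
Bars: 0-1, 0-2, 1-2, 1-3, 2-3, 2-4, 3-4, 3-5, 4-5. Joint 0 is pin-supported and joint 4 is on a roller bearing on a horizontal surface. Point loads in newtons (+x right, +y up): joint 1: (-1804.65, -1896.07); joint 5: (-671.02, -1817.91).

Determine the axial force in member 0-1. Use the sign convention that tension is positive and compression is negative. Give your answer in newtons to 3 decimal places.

N=6 nodes, M=9 members, R=3 reactions → 2N=12, M+R=12
member 0 (0-1): L=2.7487, (cx,cy)=(0.4395,0.8983)
member 1 (0-2): L=2.6990, (cx,cy)=(1.0000,0.0000)
member 2 (1-2): L=2.8843, (cx,cy)=(0.5169,-0.8560)
member 3 (1-3): L=2.9488, (cx,cy)=(0.9997,0.0234)
member 4 (2-3): L=2.9265, (cx,cy)=(0.4979,0.8673)
member 5 (2-4): L=3.1470, (cx,cy)=(1.0000,0.0000)
member 6 (3-4): L=3.0492, (cx,cy)=(0.5542,-0.8324)
member 7 (3-5): L=2.9816, (cx,cy)=(0.9874,0.1583)
member 8 (4-5): L=3.2608, (cx,cy)=(0.3846,0.9231)
solve A·x = −loads:
  F[0-1] = -2473.6889 N (compression)
  F[0-2] = -1388.5229 N (compression)
  F[1-2] = +394.7788 N (tension)
  F[1-3] = +513.5661 N (tension)
  F[2-3] = -389.6659 N (compression)
  F[2-4] = -990.4435 N (compression)
  F[3-4] = +409.3883 N (tension)
  F[3-5] = +93.7033 N (tension)
  F[4-5] = -1985.4333 N (compression)
  Rx@0 = +2475.6700 N
  Ry@0 = +2221.9919 N
  Ry@4 = +1491.9881 N

-2473.689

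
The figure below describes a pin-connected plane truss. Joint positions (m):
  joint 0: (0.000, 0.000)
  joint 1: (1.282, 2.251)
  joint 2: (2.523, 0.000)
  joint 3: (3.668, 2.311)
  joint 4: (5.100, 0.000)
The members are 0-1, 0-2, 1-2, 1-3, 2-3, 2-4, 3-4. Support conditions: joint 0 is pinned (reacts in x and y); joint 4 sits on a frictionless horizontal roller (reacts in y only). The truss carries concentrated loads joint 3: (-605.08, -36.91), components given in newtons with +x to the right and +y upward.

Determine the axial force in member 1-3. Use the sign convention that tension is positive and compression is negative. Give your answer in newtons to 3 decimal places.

N=5 nodes, M=7 members, R=3 reactions → 2N=10, M+R=10
member 0 (0-1): L=2.5905, (cx,cy)=(0.4949,0.8690)
member 1 (0-2): L=2.5230, (cx,cy)=(1.0000,0.0000)
member 2 (1-2): L=2.5704, (cx,cy)=(0.4828,-0.8757)
member 3 (1-3): L=2.3868, (cx,cy)=(0.9997,0.0251)
member 4 (2-3): L=2.5791, (cx,cy)=(0.4440,0.8960)
member 5 (2-4): L=2.5770, (cx,cy)=(1.0000,0.0000)
member 6 (3-4): L=2.7187, (cx,cy)=(0.5267,-0.8500)
solve A·x = −loads:
  F[0-1] = -327.4601 N (compression)
  F[0-2] = -443.0229 N (compression)
  F[1-2] = +315.8934 N (tension)
  F[1-3] = -314.6698 N (compression)
  F[2-3] = -308.7302 N (compression)
  F[2-4] = -153.4477 N (compression)
  F[3-4] = +291.3259 N (tension)
  Rx@0 = +605.0800 N
  Ry@0 = +284.5480 N
  Ry@4 = -247.6380 N

-314.670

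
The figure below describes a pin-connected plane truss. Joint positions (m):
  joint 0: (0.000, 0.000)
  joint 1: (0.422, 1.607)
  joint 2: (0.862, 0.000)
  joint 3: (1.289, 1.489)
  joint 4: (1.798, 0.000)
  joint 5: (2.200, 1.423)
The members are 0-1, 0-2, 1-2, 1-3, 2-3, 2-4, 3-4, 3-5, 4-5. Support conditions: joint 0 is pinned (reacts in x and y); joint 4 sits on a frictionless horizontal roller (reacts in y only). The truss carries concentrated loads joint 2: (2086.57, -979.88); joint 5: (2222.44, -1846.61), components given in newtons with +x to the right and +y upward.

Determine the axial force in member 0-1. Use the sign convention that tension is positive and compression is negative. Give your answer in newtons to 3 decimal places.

1718.020

N=6 nodes, M=9 members, R=3 reactions → 2N=12, M+R=12
member 0 (0-1): L=1.6615, (cx,cy)=(0.2540,0.9672)
member 1 (0-2): L=0.8620, (cx,cy)=(1.0000,0.0000)
member 2 (1-2): L=1.6661, (cx,cy)=(0.2641,-0.9645)
member 3 (1-3): L=0.8750, (cx,cy)=(0.9909,-0.1349)
member 4 (2-3): L=1.5490, (cx,cy)=(0.2757,0.9613)
member 5 (2-4): L=0.9360, (cx,cy)=(1.0000,0.0000)
member 6 (3-4): L=1.5736, (cx,cy)=(0.3235,-0.9462)
member 7 (3-5): L=0.9134, (cx,cy)=(0.9974,-0.0723)
member 8 (4-5): L=1.4787, (cx,cy)=(0.2719,0.9623)
solve A·x = −loads:
  F[0-1] = +1718.0197 N (tension)
  F[0-2] = +3872.6508 N (tension)
  F[1-2] = -1853.4861 N (compression)
  F[1-3] = +934.3674 N (tension)
  F[2-3] = +2879.1176 N (tension)
  F[2-4] = +502.9538 N (tension)
  F[3-4] = -2997.5227 N (compression)
  F[3-5] = +2696.1221 N (tension)
  F[4-5] = -1716.4397 N (compression)
  Rx@0 = -4309.0100 N
  Ry@0 = -1661.6806 N
  Ry@4 = +4488.1706 N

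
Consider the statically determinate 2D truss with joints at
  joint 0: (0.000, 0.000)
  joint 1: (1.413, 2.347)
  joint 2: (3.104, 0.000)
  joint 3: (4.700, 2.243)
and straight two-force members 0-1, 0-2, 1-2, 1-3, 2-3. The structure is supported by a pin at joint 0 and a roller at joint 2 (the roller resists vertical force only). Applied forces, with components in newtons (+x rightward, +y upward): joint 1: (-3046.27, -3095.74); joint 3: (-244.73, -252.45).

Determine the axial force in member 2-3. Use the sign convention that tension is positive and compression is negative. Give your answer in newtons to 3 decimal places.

-312.308

N=4 nodes, M=5 members, R=3 reactions → 2N=8, M+R=8
member 0 (0-1): L=2.7395, (cx,cy)=(0.5158,0.8567)
member 1 (0-2): L=3.1040, (cx,cy)=(1.0000,0.0000)
member 2 (1-2): L=2.8927, (cx,cy)=(0.5846,-0.8113)
member 3 (1-3): L=3.2886, (cx,cy)=(0.9995,-0.0316)
member 4 (2-3): L=2.7529, (cx,cy)=(0.5798,0.8148)
solve A·x = −loads:
  F[0-1] = -4712.0371 N (compression)
  F[0-2] = -860.6090 N (compression)
  F[1-2] = +1162.4733 N (tension)
  F[1-3] = -63.6985 N (compression)
  F[2-3] = -312.3077 N (compression)
  Rx@0 = +3291.0000 N
  Ry@0 = +4036.8915 N
  Ry@2 = -688.7015 N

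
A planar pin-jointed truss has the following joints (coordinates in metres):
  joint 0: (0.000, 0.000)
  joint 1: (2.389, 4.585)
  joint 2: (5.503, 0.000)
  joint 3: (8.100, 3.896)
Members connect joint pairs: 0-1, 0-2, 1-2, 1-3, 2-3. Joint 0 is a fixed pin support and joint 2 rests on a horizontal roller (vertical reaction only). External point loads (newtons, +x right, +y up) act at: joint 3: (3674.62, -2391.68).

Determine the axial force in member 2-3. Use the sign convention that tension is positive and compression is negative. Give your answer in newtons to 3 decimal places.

N=4 nodes, M=5 members, R=3 reactions → 2N=8, M+R=8
member 0 (0-1): L=5.1701, (cx,cy)=(0.4621,0.8868)
member 1 (0-2): L=5.5030, (cx,cy)=(1.0000,0.0000)
member 2 (1-2): L=5.5425, (cx,cy)=(0.5618,-0.8272)
member 3 (1-3): L=5.7524, (cx,cy)=(0.9928,-0.1198)
member 4 (2-3): L=4.6822, (cx,cy)=(0.5547,0.8321)
solve A·x = −loads:
  F[0-1] = +4206.2324 N (tension)
  F[0-2] = +1730.9899 N (tension)
  F[1-2] = -5220.4419 N (compression)
  F[1-3] = +4912.0510 N (tension)
  F[2-3] = -2167.2533 N (compression)
  Rx@0 = -3674.6200 N
  Ry@0 = -3730.2403 N
  Ry@2 = +6121.9203 N

-2167.253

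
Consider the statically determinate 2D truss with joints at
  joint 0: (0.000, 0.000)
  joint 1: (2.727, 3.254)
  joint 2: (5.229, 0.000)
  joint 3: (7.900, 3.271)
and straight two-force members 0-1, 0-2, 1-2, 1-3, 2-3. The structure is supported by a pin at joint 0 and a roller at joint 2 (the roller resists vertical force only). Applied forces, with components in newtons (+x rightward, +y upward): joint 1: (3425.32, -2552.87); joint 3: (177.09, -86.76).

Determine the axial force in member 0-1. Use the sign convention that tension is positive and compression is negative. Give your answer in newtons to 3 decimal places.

N=4 nodes, M=5 members, R=3 reactions → 2N=8, M+R=8
member 0 (0-1): L=4.2456, (cx,cy)=(0.6423,0.7664)
member 1 (0-2): L=5.2290, (cx,cy)=(1.0000,0.0000)
member 2 (1-2): L=4.1047, (cx,cy)=(0.6095,-0.7928)
member 3 (1-3): L=5.1730, (cx,cy)=(1.0000,0.0033)
member 4 (2-3): L=4.2230, (cx,cy)=(0.6325,0.7746)
solve A·x = −loads:
  F[0-1] = +1389.7427 N (tension)
  F[0-2] = +2709.7597 N (tension)
  F[1-2] = -4562.8595 N (compression)
  F[1-3] = +248.6041 N (tension)
  F[2-3] = -113.0655 N (compression)
  Rx@0 = -3602.4100 N
  Ry@0 = -1065.1574 N
  Ry@2 = +3704.7874 N

1389.743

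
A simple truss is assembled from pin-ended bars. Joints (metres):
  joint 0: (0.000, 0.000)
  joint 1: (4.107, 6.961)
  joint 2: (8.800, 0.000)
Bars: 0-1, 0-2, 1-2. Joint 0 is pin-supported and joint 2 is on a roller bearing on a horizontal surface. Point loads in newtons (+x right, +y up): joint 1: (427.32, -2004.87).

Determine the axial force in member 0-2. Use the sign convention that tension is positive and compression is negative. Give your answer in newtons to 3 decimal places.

N=3 nodes, M=3 members, R=3 reactions → 2N=6, M+R=6
member 0 (0-1): L=8.0823, (cx,cy)=(0.5081,0.8613)
member 1 (0-2): L=8.8000, (cx,cy)=(1.0000,0.0000)
member 2 (1-2): L=8.3952, (cx,cy)=(0.5590,-0.8292)
solve A·x = −loads:
  F[0-1] = -848.9432 N (compression)
  F[0-2] = +858.7103 N (tension)
  F[1-2] = -1536.1314 N (compression)
  Rx@0 = -427.3200 N
  Ry@0 = +731.1682 N
  Ry@2 = +1273.7018 N

858.710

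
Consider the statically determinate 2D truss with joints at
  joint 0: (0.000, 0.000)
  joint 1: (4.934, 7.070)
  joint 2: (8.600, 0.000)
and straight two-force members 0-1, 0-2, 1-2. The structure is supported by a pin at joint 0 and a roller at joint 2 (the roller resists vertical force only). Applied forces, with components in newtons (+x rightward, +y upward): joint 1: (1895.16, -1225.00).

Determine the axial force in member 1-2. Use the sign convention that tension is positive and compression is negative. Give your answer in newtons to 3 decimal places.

-2546.668

N=3 nodes, M=3 members, R=3 reactions → 2N=6, M+R=6
member 0 (0-1): L=8.6214, (cx,cy)=(0.5723,0.8200)
member 1 (0-2): L=8.6000, (cx,cy)=(1.0000,0.0000)
member 2 (1-2): L=7.9639, (cx,cy)=(0.4603,-0.8878)
solve A·x = −loads:
  F[0-1] = +1263.1033 N (tension)
  F[0-2] = +1172.2934 N (tension)
  F[1-2] = -2546.6675 N (compression)
  Rx@0 = -1895.1600 N
  Ry@0 = -1035.8060 N
  Ry@2 = +2260.8060 N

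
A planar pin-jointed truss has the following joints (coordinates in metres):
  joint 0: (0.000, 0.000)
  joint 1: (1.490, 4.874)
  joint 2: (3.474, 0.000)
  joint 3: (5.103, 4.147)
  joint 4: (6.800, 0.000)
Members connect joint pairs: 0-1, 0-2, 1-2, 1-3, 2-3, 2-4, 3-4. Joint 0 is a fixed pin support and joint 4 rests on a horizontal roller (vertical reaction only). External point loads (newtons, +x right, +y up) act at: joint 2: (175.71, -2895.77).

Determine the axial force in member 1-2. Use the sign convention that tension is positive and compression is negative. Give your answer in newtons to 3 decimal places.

N=5 nodes, M=7 members, R=3 reactions → 2N=10, M+R=10
member 0 (0-1): L=5.0967, (cx,cy)=(0.2923,0.9563)
member 1 (0-2): L=3.4740, (cx,cy)=(1.0000,0.0000)
member 2 (1-2): L=5.2623, (cx,cy)=(0.3770,-0.9262)
member 3 (1-3): L=3.6854, (cx,cy)=(0.9804,-0.1973)
member 4 (2-3): L=4.4555, (cx,cy)=(0.3656,0.9308)
member 5 (2-4): L=3.3260, (cx,cy)=(1.0000,0.0000)
member 6 (3-4): L=4.4808, (cx,cy)=(0.3787,-0.9255)
solve A·x = −loads:
  F[0-1] = -1481.0776 N (compression)
  F[0-2] = +608.7003 N (tension)
  F[1-2] = +1768.1083 N (tension)
  F[1-3] = -1121.6408 N (compression)
  F[2-3] = +1351.7250 N (tension)
  F[2-4] = +605.3866 N (tension)
  F[3-4] = -1598.4714 N (compression)
  Rx@0 = -175.7100 N
  Ry@0 = +1416.3722 N
  Ry@4 = +1479.3978 N

1768.108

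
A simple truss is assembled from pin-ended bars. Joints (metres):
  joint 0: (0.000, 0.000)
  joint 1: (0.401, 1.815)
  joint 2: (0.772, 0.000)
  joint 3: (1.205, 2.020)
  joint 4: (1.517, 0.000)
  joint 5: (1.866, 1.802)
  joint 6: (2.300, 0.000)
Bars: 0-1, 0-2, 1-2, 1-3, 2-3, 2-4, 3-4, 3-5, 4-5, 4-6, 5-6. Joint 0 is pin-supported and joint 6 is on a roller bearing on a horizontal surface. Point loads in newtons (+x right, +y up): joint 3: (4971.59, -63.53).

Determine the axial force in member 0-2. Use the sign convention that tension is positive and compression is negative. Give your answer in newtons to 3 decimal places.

4013.585

N=7 nodes, M=11 members, R=3 reactions → 2N=14, M+R=14
member 0 (0-1): L=1.8588, (cx,cy)=(0.2157,0.9765)
member 1 (0-2): L=0.7720, (cx,cy)=(1.0000,0.0000)
member 2 (1-2): L=1.8525, (cx,cy)=(0.2003,-0.9797)
member 3 (1-3): L=0.8297, (cx,cy)=(0.9690,0.2471)
member 4 (2-3): L=2.0659, (cx,cy)=(0.2096,0.9778)
member 5 (2-4): L=0.7450, (cx,cy)=(1.0000,0.0000)
member 6 (3-4): L=2.0440, (cx,cy)=(0.1526,-0.9883)
member 7 (3-5): L=0.6960, (cx,cy)=(0.9497,-0.3132)
member 8 (4-5): L=1.8355, (cx,cy)=(0.1901,0.9818)
member 9 (4-6): L=0.7830, (cx,cy)=(1.0000,0.0000)
member 10 (5-6): L=1.8535, (cx,cy)=(0.2341,-0.9722)
solve A·x = −loads:
  F[0-1] = +4440.6755 N (tension)
  F[0-2] = +4013.5851 N (tension)
  F[1-2] = -3969.5596 N (compression)
  F[1-3] = +1809.0609 N (tension)
  F[2-3] = +3977.4890 N (tension)
  F[2-4] = +2384.9518 N (tension)
  F[3-4] = -3852.1436 N (compression)
  F[3-5] = -1892.1446 N (compression)
  F[4-5] = +3877.7425 N (tension)
  F[4-6] = +1059.6240 N (tension)
  F[5-6] = -4525.4403 N (compression)
  Rx@0 = -4971.5900 N
  Ry@0 = -4336.1072 N
  Ry@6 = +4399.6372 N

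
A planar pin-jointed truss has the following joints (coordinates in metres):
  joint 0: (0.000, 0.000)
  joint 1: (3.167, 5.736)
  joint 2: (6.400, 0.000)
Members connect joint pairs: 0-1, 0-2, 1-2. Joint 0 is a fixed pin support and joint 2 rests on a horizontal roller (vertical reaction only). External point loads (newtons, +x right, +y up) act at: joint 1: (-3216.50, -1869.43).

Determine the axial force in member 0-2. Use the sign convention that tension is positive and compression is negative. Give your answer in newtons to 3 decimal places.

N=3 nodes, M=3 members, R=3 reactions → 2N=6, M+R=6
member 0 (0-1): L=6.5522, (cx,cy)=(0.4833,0.8754)
member 1 (0-2): L=6.4000, (cx,cy)=(1.0000,0.0000)
member 2 (1-2): L=6.5844, (cx,cy)=(0.4910,-0.8712)
solve A·x = −loads:
  F[0-1] = -4371.7361 N (compression)
  F[0-2] = -1103.4317 N (compression)
  F[1-2] = +2247.2648 N (tension)
  Rx@0 = +3216.5000 N
  Ry@0 = +3827.1424 N
  Ry@2 = -1957.7124 N

-1103.432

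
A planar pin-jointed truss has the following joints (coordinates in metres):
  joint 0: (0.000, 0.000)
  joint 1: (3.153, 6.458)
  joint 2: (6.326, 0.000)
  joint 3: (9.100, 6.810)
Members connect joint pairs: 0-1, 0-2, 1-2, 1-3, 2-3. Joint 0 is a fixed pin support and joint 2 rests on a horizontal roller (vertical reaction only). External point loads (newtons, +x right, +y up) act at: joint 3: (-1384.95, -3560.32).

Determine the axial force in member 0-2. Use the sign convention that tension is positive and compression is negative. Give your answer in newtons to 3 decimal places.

-1419.280

N=4 nodes, M=5 members, R=3 reactions → 2N=8, M+R=8
member 0 (0-1): L=7.1866, (cx,cy)=(0.4387,0.8986)
member 1 (0-2): L=6.3260, (cx,cy)=(1.0000,0.0000)
member 2 (1-2): L=7.1954, (cx,cy)=(0.4410,-0.8975)
member 3 (1-3): L=5.9574, (cx,cy)=(0.9983,0.0591)
member 4 (2-3): L=7.3533, (cx,cy)=(0.3772,0.9261)
solve A·x = −loads:
  F[0-1] = +78.2490 N (tension)
  F[0-2] = -1419.2804 N (compression)
  F[1-2] = -73.9307 N (compression)
  F[1-3] = +67.0493 N (tension)
  F[2-3] = -3848.6447 N (compression)
  Rx@0 = +1384.9500 N
  Ry@0 = -70.3159 N
  Ry@2 = +3630.6359 N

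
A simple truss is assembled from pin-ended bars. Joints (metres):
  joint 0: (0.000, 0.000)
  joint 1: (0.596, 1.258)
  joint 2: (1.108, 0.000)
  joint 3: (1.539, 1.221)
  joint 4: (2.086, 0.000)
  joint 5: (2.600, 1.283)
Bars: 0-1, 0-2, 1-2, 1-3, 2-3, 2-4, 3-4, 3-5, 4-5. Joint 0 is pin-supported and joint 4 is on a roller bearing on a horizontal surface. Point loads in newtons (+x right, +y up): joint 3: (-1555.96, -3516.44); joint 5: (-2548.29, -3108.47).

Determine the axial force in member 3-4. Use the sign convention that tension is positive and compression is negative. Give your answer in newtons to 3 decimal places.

N=6 nodes, M=9 members, R=3 reactions → 2N=12, M+R=12
member 0 (0-1): L=1.3920, (cx,cy)=(0.4281,0.9037)
member 1 (0-2): L=1.1080, (cx,cy)=(1.0000,0.0000)
member 2 (1-2): L=1.3582, (cx,cy)=(0.3770,-0.9262)
member 3 (1-3): L=0.9437, (cx,cy)=(0.9992,-0.0392)
member 4 (2-3): L=1.2948, (cx,cy)=(0.3329,0.9430)
member 5 (2-4): L=0.9780, (cx,cy)=(1.0000,0.0000)
member 6 (3-4): L=1.3379, (cx,cy)=(0.4088,-0.9126)
member 7 (3-5): L=1.0628, (cx,cy)=(0.9983,0.0583)
member 8 (4-5): L=1.3821, (cx,cy)=(0.3719,0.9283)
solve A·x = −loads:
  F[0-1] = -2914.9207 N (compression)
  F[0-2] = -2856.2322 N (compression)
  F[1-2] = +2943.9373 N (tension)
  F[1-3] = -2359.6064 N (compression)
  F[2-3] = -2891.6432 N (compression)
  F[2-4] = -783.9440 N (compression)
  F[3-4] = -1052.1146 N (compression)
  F[3-5] = -1336.4741 N (compression)
  F[4-5] = -3264.6566 N (compression)
  Rx@0 = +4104.2500 N
  Ry@0 = +2634.2389 N
  Ry@4 = +3990.6711 N

-1052.115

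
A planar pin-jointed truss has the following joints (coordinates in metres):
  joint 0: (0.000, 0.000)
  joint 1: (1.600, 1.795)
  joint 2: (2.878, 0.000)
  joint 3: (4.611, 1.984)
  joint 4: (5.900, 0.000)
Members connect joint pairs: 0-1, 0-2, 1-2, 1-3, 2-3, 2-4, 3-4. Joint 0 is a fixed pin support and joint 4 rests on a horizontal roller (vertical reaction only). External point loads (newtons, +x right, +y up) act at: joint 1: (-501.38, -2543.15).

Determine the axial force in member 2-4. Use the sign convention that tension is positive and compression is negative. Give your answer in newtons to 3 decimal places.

N=5 nodes, M=7 members, R=3 reactions → 2N=10, M+R=10
member 0 (0-1): L=2.4046, (cx,cy)=(0.6654,0.7465)
member 1 (0-2): L=2.8780, (cx,cy)=(1.0000,0.0000)
member 2 (1-2): L=2.2035, (cx,cy)=(0.5800,-0.8146)
member 3 (1-3): L=3.0169, (cx,cy)=(0.9980,0.0626)
member 4 (2-3): L=2.6343, (cx,cy)=(0.6579,0.7531)
member 5 (2-4): L=3.0220, (cx,cy)=(1.0000,0.0000)
member 6 (3-4): L=2.3660, (cx,cy)=(0.5448,-0.8386)
solve A·x = −loads:
  F[0-1] = -2687.2677 N (compression)
  F[0-2] = +1286.7164 N (tension)
  F[1-2] = -726.0589 N (compression)
  F[1-3] = -867.3113 N (compression)
  F[2-3] = +785.3291 N (tension)
  F[2-4] = +348.9716 N (tension)
  F[3-4] = -640.5381 N (compression)
  Rx@0 = +501.3800 N
  Ry@0 = +2006.0207 N
  Ry@4 = +537.1293 N

348.972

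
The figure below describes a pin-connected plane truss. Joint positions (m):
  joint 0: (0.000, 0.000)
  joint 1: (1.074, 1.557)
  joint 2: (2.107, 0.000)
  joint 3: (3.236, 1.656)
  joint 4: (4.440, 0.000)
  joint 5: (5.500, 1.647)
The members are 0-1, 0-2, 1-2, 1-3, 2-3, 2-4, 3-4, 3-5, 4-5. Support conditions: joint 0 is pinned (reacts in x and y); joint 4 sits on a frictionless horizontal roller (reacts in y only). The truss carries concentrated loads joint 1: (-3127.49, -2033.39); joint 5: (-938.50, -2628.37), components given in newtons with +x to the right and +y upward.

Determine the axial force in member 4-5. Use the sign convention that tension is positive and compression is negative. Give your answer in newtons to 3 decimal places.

-3122.125

N=6 nodes, M=9 members, R=3 reactions → 2N=12, M+R=12
member 0 (0-1): L=1.8915, (cx,cy)=(0.5678,0.8232)
member 1 (0-2): L=2.1070, (cx,cy)=(1.0000,0.0000)
member 2 (1-2): L=1.8685, (cx,cy)=(0.5528,-0.8333)
member 3 (1-3): L=2.1643, (cx,cy)=(0.9990,0.0457)
member 4 (2-3): L=2.0042, (cx,cy)=(0.5633,0.8262)
member 5 (2-4): L=2.3330, (cx,cy)=(1.0000,0.0000)
member 6 (3-4): L=2.0474, (cx,cy)=(0.5881,-0.8088)
member 7 (3-5): L=2.2640, (cx,cy)=(1.0000,-0.0040)
member 8 (4-5): L=1.9586, (cx,cy)=(0.5412,0.8409)
solve A·x = −loads:
  F[0-1] = -2865.6621 N (compression)
  F[0-2] = -2438.8468 N (compression)
  F[1-2] = +459.1382 N (tension)
  F[1-3] = +1247.8201 N (tension)
  F[2-3] = -463.0474 N (compression)
  F[2-4] = -1924.1766 N (compression)
  F[3-4] = +398.7621 N (tension)
  F[3-5] = +751.1883 N (tension)
  F[4-5] = -3122.1254 N (compression)
  Rx@0 = +4065.9900 N
  Ry@0 = +2358.9031 N
  Ry@4 = +2302.8569 N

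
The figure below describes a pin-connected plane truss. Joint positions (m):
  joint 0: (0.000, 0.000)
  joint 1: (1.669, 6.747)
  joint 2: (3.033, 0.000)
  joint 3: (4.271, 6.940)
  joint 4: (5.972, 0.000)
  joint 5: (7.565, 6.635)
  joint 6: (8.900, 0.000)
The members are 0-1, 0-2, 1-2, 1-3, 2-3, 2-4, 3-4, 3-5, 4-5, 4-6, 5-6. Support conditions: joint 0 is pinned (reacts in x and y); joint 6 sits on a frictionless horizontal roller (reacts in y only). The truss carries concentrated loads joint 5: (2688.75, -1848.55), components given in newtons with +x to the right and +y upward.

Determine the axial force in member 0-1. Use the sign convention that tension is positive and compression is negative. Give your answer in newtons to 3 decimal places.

N=7 nodes, M=11 members, R=3 reactions → 2N=14, M+R=14
member 0 (0-1): L=6.9504, (cx,cy)=(0.2401,0.9707)
member 1 (0-2): L=3.0330, (cx,cy)=(1.0000,0.0000)
member 2 (1-2): L=6.8835, (cx,cy)=(0.1982,-0.9802)
member 3 (1-3): L=2.6091, (cx,cy)=(0.9973,0.0740)
member 4 (2-3): L=7.0496, (cx,cy)=(0.1756,0.9845)
member 5 (2-4): L=2.9390, (cx,cy)=(1.0000,0.0000)
member 6 (3-4): L=7.1454, (cx,cy)=(0.2381,-0.9713)
member 7 (3-5): L=3.3081, (cx,cy)=(0.9957,-0.0922)
member 8 (4-5): L=6.8236, (cx,cy)=(0.2335,0.9724)
member 9 (4-6): L=2.9280, (cx,cy)=(1.0000,0.0000)
member 10 (5-6): L=6.7680, (cx,cy)=(0.1973,-0.9804)
solve A·x = −loads:
  F[0-1] = +1779.2560 N (tension)
  F[0-2] = +2261.4950 N (tension)
  F[1-2] = -1704.2499 N (compression)
  F[1-3] = +767.0623 N (tension)
  F[2-3] = +1696.8259 N (tension)
  F[2-4] = +1625.8029 N (tension)
  F[3-4] = -1923.3019 N (compression)
  F[3-5] = +1527.3034 N (tension)
  F[4-5] = +1921.0953 N (tension)
  F[4-6] = +719.4605 N (tension)
  F[5-6] = -3647.4074 N (compression)
  Rx@0 = -2688.7500 N
  Ry@0 = -1727.1957 N
  Ry@6 = +3575.7457 N

1779.256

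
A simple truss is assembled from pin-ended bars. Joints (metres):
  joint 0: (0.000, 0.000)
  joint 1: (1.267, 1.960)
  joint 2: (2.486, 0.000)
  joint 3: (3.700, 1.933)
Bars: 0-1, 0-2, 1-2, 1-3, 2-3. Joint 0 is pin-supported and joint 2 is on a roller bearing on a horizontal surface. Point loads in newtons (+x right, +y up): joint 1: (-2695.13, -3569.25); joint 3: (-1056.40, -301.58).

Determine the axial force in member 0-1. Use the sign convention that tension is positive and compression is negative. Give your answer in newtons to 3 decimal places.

-5416.912

N=4 nodes, M=5 members, R=3 reactions → 2N=8, M+R=8
member 0 (0-1): L=2.3339, (cx,cy)=(0.5429,0.8398)
member 1 (0-2): L=2.4860, (cx,cy)=(1.0000,0.0000)
member 2 (1-2): L=2.3082, (cx,cy)=(0.5281,-0.8492)
member 3 (1-3): L=2.4331, (cx,cy)=(0.9999,-0.0111)
member 4 (2-3): L=2.2826, (cx,cy)=(0.5318,0.8468)
solve A·x = −loads:
  F[0-1] = -5416.9120 N (compression)
  F[0-2] = -810.8069 N (compression)
  F[1-2] = +1165.2508 N (tension)
  F[1-3] = -861.0481 N (compression)
  F[2-3] = -367.4071 N (compression)
  Rx@0 = +3751.5300 N
  Ry@0 = +4549.1849 N
  Ry@2 = -678.3549 N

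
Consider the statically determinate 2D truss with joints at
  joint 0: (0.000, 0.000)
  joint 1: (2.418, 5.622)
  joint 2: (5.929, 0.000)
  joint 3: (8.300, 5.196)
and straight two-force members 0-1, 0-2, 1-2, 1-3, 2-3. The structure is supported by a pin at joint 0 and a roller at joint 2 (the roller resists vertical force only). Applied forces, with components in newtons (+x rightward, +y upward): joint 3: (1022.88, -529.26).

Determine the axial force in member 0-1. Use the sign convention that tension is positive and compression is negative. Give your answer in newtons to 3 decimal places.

N=4 nodes, M=5 members, R=3 reactions → 2N=8, M+R=8
member 0 (0-1): L=6.1199, (cx,cy)=(0.3951,0.9186)
member 1 (0-2): L=5.9290, (cx,cy)=(1.0000,0.0000)
member 2 (1-2): L=6.6283, (cx,cy)=(0.5297,-0.8482)
member 3 (1-3): L=5.8974, (cx,cy)=(0.9974,-0.0722)
member 4 (2-3): L=5.7114, (cx,cy)=(0.4151,0.9098)
solve A·x = −loads:
  F[0-1] = +1206.2131 N (tension)
  F[0-2] = +546.3025 N (tension)
  F[1-2] = -1410.9134 N (compression)
  F[1-3] = +1227.1448 N (tension)
  F[2-3] = -484.3223 N (compression)
  Rx@0 = -1022.8800 N
  Ry@0 = -1108.0722 N
  Ry@2 = +1637.3322 N

1206.213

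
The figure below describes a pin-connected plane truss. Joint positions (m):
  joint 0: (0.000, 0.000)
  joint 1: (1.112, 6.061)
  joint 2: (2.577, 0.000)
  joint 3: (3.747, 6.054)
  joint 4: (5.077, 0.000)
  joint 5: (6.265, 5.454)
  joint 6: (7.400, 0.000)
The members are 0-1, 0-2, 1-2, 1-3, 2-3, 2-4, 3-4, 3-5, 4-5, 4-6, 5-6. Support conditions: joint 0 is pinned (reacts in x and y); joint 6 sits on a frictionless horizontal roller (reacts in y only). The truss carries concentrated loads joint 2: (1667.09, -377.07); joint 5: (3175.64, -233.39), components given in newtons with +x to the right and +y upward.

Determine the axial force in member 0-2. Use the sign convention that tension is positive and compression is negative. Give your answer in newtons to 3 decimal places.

N=7 nodes, M=11 members, R=3 reactions → 2N=14, M+R=14
member 0 (0-1): L=6.1622, (cx,cy)=(0.1805,0.9836)
member 1 (0-2): L=2.5770, (cx,cy)=(1.0000,0.0000)
member 2 (1-2): L=6.2355, (cx,cy)=(0.2349,-0.9720)
member 3 (1-3): L=2.6350, (cx,cy)=(1.0000,-0.0027)
member 4 (2-3): L=6.1660, (cx,cy)=(0.1897,0.9818)
member 5 (2-4): L=2.5000, (cx,cy)=(1.0000,0.0000)
member 6 (3-4): L=6.1984, (cx,cy)=(0.2146,-0.9767)
member 7 (3-5): L=2.5885, (cx,cy)=(0.9728,-0.2318)
member 8 (4-5): L=5.5819, (cx,cy)=(0.2128,0.9771)
member 9 (4-6): L=2.3230, (cx,cy)=(1.0000,0.0000)
member 10 (5-6): L=5.5708, (cx,cy)=(0.2037,-0.9790)
solve A·x = −loads:
  F[0-1] = +2093.3439 N (tension)
  F[0-2] = +4464.9733 N (tension)
  F[1-2] = -2120.6642 N (compression)
  F[1-3] = +875.9962 N (tension)
  F[2-3] = +2483.4936 N (tension)
  F[2-4] = +1828.4049 N (tension)
  F[3-4] = -2978.7551 N (compression)
  F[3-5] = +2042.0085 N (tension)
  F[4-5] = +2977.5939 N (tension)
  F[4-6] = +555.5210 N (tension)
  F[5-6] = -2726.6281 N (compression)
  Rx@0 = -4842.7300 N
  Ry@0 = -2058.9776 N
  Ry@6 = +2669.4376 N

4464.973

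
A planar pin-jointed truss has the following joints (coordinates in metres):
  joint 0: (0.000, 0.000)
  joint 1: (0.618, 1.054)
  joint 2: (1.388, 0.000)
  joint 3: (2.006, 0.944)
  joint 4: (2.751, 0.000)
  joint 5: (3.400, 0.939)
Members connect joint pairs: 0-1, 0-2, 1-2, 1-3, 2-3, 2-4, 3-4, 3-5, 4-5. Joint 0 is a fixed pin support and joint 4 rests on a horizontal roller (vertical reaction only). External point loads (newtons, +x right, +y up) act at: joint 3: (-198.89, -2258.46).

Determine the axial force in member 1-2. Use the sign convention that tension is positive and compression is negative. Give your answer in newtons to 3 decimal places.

N=6 nodes, M=9 members, R=3 reactions → 2N=12, M+R=12
member 0 (0-1): L=1.2218, (cx,cy)=(0.5058,0.8626)
member 1 (0-2): L=1.3880, (cx,cy)=(1.0000,0.0000)
member 2 (1-2): L=1.3053, (cx,cy)=(0.5899,-0.8075)
member 3 (1-3): L=1.3924, (cx,cy)=(0.9969,-0.0790)
member 4 (2-3): L=1.1283, (cx,cy)=(0.5477,0.8367)
member 5 (2-4): L=1.3630, (cx,cy)=(1.0000,0.0000)
member 6 (3-4): L=1.2026, (cx,cy)=(0.6195,-0.7850)
member 7 (3-5): L=1.3940, (cx,cy)=(1.0000,-0.0036)
member 8 (4-5): L=1.1415, (cx,cy)=(0.5686,0.8226)
solve A·x = −loads:
  F[0-1] = -788.1118 N (compression)
  F[0-2] = +199.7397 N (tension)
  F[1-2] = +935.2330 N (tension)
  F[1-3] = -953.3046 N (compression)
  F[2-3] = -902.6129 N (compression)
  F[2-4] = +1245.8202 N (tension)
  F[3-4] = -2010.9785 N (compression)
  F[3-5] = -0.0000 N (compression)
  F[4-5] = +0.0000 N (tension)
  Rx@0 = +198.8900 N
  Ry@0 = +679.8636 N
  Ry@4 = +1578.5964 N

935.233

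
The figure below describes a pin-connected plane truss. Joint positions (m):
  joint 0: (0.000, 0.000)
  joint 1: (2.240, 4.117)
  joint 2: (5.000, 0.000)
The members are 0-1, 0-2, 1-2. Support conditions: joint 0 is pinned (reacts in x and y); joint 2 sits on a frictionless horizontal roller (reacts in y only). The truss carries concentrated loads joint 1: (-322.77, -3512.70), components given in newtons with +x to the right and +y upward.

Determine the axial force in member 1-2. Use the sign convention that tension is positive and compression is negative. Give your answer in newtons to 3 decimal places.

-1574.632

N=3 nodes, M=3 members, R=3 reactions → 2N=6, M+R=6
member 0 (0-1): L=4.6869, (cx,cy)=(0.4779,0.8784)
member 1 (0-2): L=5.0000, (cx,cy)=(1.0000,0.0000)
member 2 (1-2): L=4.9565, (cx,cy)=(0.5568,-0.8306)
solve A·x = −loads:
  F[0-1] = -2509.9928 N (compression)
  F[0-2] = +876.8184 N (tension)
  F[1-2] = -1574.6324 N (compression)
  Rx@0 = +322.7700 N
  Ry@0 = +2204.7792 N
  Ry@2 = +1307.9208 N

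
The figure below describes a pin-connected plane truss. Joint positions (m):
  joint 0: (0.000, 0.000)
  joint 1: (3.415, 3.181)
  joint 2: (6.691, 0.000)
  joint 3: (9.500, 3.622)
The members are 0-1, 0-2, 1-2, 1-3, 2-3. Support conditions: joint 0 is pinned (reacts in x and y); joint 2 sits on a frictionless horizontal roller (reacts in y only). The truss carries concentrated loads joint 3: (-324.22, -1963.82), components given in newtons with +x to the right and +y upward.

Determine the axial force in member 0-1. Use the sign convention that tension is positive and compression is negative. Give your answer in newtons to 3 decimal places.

952.091

N=4 nodes, M=5 members, R=3 reactions → 2N=8, M+R=8
member 0 (0-1): L=4.6670, (cx,cy)=(0.7317,0.6816)
member 1 (0-2): L=6.6910, (cx,cy)=(1.0000,0.0000)
member 2 (1-2): L=4.5663, (cx,cy)=(0.7174,-0.6966)
member 3 (1-3): L=6.1010, (cx,cy)=(0.9974,0.0723)
member 4 (2-3): L=4.5836, (cx,cy)=(0.6128,0.7902)
solve A·x = −loads:
  F[0-1] = +952.0910 N (tension)
  F[0-2] = -1020.8953 N (compression)
  F[1-2] = -799.3986 N (compression)
  F[1-3] = +1273.5212 N (tension)
  F[2-3] = -2601.6849 N (compression)
  Rx@0 = +324.2200 N
  Ry@0 = -648.9382 N
  Ry@2 = +2612.7582 N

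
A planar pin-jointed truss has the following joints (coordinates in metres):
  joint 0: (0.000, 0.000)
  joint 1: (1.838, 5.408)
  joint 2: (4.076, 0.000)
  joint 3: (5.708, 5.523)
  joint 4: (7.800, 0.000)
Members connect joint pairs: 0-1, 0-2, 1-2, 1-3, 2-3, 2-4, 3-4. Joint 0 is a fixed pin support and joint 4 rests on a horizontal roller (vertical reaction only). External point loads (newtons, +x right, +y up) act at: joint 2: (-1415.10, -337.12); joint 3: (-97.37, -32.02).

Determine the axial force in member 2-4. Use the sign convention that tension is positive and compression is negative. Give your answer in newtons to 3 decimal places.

49.489

N=5 nodes, M=7 members, R=3 reactions → 2N=10, M+R=10
member 0 (0-1): L=5.7118, (cx,cy)=(0.3218,0.9468)
member 1 (0-2): L=4.0760, (cx,cy)=(1.0000,0.0000)
member 2 (1-2): L=5.8528, (cx,cy)=(0.3824,-0.9240)
member 3 (1-3): L=3.8717, (cx,cy)=(0.9996,0.0297)
member 4 (2-3): L=5.7591, (cx,cy)=(0.2834,0.9590)
member 5 (2-4): L=3.7240, (cx,cy)=(1.0000,0.0000)
member 6 (3-4): L=5.9059, (cx,cy)=(0.3542,-0.9352)
solve A·x = −loads:
  F[0-1] = -251.8840 N (compression)
  F[0-2] = -1431.4163 N (compression)
  F[1-2] = +252.3907 N (tension)
  F[1-3] = -177.6417 N (compression)
  F[2-3] = +108.3514 N (tension)
  F[2-4] = +49.4889 N (tension)
  F[3-4] = -139.7121 N (compression)
  Rx@0 = +1512.4700 N
  Ry@0 = +238.4866 N
  Ry@4 = +130.6534 N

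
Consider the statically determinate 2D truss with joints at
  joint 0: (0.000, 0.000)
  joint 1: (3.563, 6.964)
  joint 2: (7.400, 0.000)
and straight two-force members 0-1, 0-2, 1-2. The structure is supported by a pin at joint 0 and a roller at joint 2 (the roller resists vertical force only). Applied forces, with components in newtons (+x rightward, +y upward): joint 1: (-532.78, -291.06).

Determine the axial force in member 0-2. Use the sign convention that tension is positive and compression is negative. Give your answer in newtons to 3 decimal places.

-199.039

N=3 nodes, M=3 members, R=3 reactions → 2N=6, M+R=6
member 0 (0-1): L=7.8225, (cx,cy)=(0.4555,0.8902)
member 1 (0-2): L=7.4000, (cx,cy)=(1.0000,0.0000)
member 2 (1-2): L=7.9511, (cx,cy)=(0.4826,-0.8759)
solve A·x = −loads:
  F[0-1] = -732.7267 N (compression)
  F[0-2] = -199.0390 N (compression)
  F[1-2] = +412.4517 N (tension)
  Rx@0 = +532.7800 N
  Ry@0 = +652.3077 N
  Ry@2 = -361.2477 N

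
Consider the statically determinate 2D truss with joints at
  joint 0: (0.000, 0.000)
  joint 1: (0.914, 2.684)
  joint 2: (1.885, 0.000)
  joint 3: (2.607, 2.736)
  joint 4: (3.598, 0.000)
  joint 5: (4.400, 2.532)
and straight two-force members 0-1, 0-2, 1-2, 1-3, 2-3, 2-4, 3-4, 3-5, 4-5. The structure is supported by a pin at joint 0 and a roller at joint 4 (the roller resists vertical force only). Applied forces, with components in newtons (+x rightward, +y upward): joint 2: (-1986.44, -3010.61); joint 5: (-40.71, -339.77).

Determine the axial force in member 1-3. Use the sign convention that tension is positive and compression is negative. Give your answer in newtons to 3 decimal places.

-963.338

N=6 nodes, M=9 members, R=3 reactions → 2N=12, M+R=12
member 0 (0-1): L=2.8354, (cx,cy)=(0.3224,0.9466)
member 1 (0-2): L=1.8850, (cx,cy)=(1.0000,0.0000)
member 2 (1-2): L=2.8542, (cx,cy)=(0.3402,-0.9404)
member 3 (1-3): L=1.6938, (cx,cy)=(0.9995,0.0307)
member 4 (2-3): L=2.8297, (cx,cy)=(0.2552,0.9669)
member 5 (2-4): L=1.7130, (cx,cy)=(1.0000,0.0000)
member 6 (3-4): L=2.9099, (cx,cy)=(0.3406,-0.9402)
member 7 (3-5): L=1.8046, (cx,cy)=(0.9936,-0.1130)
member 8 (4-5): L=2.6560, (cx,cy)=(0.3020,0.9533)
solve A·x = −loads:
  F[0-1] = -1464.4328 N (compression)
  F[0-2] = -1555.0785 N (compression)
  F[1-2] = +1442.7359 N (tension)
  F[1-3] = -963.3377 N (compression)
  F[2-3] = +1710.5449 N (tension)
  F[2-4] = +485.7208 N (tension)
  F[3-4] = -1735.4371 N (compression)
  F[3-5] = +64.9999 N (tension)
  F[4-5] = -348.6991 N (compression)
  Rx@0 = +2027.1500 N
  Ry@0 = +1386.2582 N
  Ry@4 = +1964.1218 N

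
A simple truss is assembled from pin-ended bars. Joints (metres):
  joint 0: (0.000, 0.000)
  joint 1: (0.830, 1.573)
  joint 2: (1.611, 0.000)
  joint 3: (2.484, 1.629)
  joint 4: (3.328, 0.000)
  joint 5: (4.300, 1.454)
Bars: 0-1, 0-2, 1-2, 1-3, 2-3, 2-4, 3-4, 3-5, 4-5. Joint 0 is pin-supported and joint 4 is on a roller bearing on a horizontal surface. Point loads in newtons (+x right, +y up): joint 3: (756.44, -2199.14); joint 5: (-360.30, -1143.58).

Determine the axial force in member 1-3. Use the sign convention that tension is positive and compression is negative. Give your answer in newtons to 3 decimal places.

N=6 nodes, M=9 members, R=3 reactions → 2N=12, M+R=12
member 0 (0-1): L=1.7785, (cx,cy)=(0.4667,0.8844)
member 1 (0-2): L=1.6110, (cx,cy)=(1.0000,0.0000)
member 2 (1-2): L=1.7562, (cx,cy)=(0.4447,-0.8957)
member 3 (1-3): L=1.6549, (cx,cy)=(0.9994,0.0338)
member 4 (2-3): L=1.8482, (cx,cy)=(0.4724,0.8814)
member 5 (2-4): L=1.7170, (cx,cy)=(1.0000,0.0000)
member 6 (3-4): L=1.8347, (cx,cy)=(0.4600,-0.8879)
member 7 (3-5): L=1.8244, (cx,cy)=(0.9954,-0.0959)
member 8 (4-5): L=1.7490, (cx,cy)=(0.5558,0.8313)
solve A·x = −loads:
  F[0-1] = -12.2817 N (compression)
  F[0-2] = +401.8716 N (tension)
  F[1-2] = +11.7139 N (tension)
  F[1-3] = -10.9471 N (compression)
  F[2-3] = -11.9036 N (compression)
  F[2-4] = +412.7036 N (tension)
  F[3-4] = -2505.7578 N (compression)
  F[3-5] = +381.4812 N (tension)
  F[4-5] = -1331.5610 N (compression)
  Rx@0 = -396.1400 N
  Ry@0 = +10.8623 N
  Ry@4 = +3331.8577 N

-10.947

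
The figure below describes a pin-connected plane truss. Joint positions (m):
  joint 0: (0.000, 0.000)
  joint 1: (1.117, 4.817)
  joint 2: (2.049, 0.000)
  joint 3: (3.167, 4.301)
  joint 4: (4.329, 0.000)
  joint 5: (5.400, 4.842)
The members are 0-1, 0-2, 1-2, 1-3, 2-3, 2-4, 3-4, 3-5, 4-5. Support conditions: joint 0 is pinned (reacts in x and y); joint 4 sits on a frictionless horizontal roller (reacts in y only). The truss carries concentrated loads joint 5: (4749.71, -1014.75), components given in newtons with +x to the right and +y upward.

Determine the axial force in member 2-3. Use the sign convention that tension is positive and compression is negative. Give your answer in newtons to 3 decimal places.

6395.499

N=6 nodes, M=9 members, R=3 reactions → 2N=12, M+R=12
member 0 (0-1): L=4.9448, (cx,cy)=(0.2259,0.9742)
member 1 (0-2): L=2.0490, (cx,cy)=(1.0000,0.0000)
member 2 (1-2): L=4.9063, (cx,cy)=(0.1900,-0.9818)
member 3 (1-3): L=2.1139, (cx,cy)=(0.9698,-0.2441)
member 4 (2-3): L=4.4439, (cx,cy)=(0.2516,0.9678)
member 5 (2-4): L=2.2800, (cx,cy)=(1.0000,0.0000)
member 6 (3-4): L=4.4552, (cx,cy)=(0.2608,-0.9654)
member 7 (3-5): L=2.2976, (cx,cy)=(0.9719,0.2355)
member 8 (4-5): L=4.9590, (cx,cy)=(0.2160,0.9764)
solve A·x = −loads:
  F[0-1] = +5711.2396 N (tension)
  F[0-2] = +3459.5794 N (tension)
  F[1-2] = -6304.5919 N (compression)
  F[1-3] = +2565.3388 N (tension)
  F[2-3] = +6395.4986 N (tension)
  F[2-4] = +652.9949 N (tension)
  F[3-4] = -4444.0829 N (compression)
  F[3-5] = +5407.8657 N (tension)
  F[4-5] = -2343.4064 N (compression)
  Rx@0 = -4749.7100 N
  Ry@0 = -5563.6159 N
  Ry@4 = +6578.3659 N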